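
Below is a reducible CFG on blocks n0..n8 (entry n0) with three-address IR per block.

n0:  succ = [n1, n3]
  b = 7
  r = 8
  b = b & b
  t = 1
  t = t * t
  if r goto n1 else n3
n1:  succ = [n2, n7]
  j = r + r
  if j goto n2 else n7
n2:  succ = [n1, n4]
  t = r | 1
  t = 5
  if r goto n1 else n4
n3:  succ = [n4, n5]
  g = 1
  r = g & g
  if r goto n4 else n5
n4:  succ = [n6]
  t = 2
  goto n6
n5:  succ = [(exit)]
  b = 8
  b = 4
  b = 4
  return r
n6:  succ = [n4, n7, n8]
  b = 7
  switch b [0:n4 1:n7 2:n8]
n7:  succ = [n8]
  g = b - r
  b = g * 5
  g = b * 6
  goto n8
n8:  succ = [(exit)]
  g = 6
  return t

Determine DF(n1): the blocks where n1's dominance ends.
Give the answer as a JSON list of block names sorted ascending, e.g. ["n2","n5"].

idom tree: n1←n0 n2←n1 n3←n0 n4←n0 n5←n3 n6←n4 n7←n0 n8←n0
Dom at joins:
  n1: preds {n0,n2}: {n0} ∩ {n0,n1,n2} = {n0}; idom=n0
  n4: preds {n2,n3,n6}: {n0,n1,n2} ∩ {n0,n3} ∩ {n0,n4,n6} = {n0}; idom=n0
  n7: preds {n1,n6}: {n0,n1} ∩ {n0,n4,n6} = {n0}; idom=n0
  n8: preds {n6,n7}: {n0,n4,n6} ∩ {n0,n7} = {n0}; idom=n0

DF walk-up:
  n1←n0: walk · to n0
  n1←n2: walk n2→n1 to n0
  n4←n2: walk n2→n1 to n0
  n4←n3: walk n3 to n0
  n4←n6: walk n6→n4 to n0
  n7←n1: walk n1 to n0
  n7←n6: walk n6→n4 to n0
  n8←n6: walk n6→n4 to n0
  n8←n7: walk n7 to n0
  n0: DF=∅
  n1: DF={n1,n4,n7}
  n2: DF={n1,n4}
  n3: DF={n4}
  n4: DF={n4,n7,n8}
  n5: DF=∅
  n6: DF={n4,n7,n8}
  n7: DF={n8}
  n8: DF=∅

DF(n1) = ["n1", "n4", "n7"]

Answer: ["n1", "n4", "n7"]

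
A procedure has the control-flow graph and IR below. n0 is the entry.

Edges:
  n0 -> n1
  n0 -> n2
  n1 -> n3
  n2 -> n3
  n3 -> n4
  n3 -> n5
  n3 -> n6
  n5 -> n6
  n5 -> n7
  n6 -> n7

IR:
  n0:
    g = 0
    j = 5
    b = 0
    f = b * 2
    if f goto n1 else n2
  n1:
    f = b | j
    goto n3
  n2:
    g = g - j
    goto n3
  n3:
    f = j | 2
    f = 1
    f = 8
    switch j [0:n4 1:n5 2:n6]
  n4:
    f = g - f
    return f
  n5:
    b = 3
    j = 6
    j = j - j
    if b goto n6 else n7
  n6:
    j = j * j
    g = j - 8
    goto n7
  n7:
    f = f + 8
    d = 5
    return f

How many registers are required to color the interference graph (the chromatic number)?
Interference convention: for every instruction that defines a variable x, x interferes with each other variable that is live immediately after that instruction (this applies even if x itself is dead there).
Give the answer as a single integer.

Block summaries:
  n0: def={b,f,g,j} ue=∅
  n1: def={f} ue={b,j}
  n2: def={g} ue={g,j}
  n3: def={f} ue={j}
  n4: def={f} ue={f,g}
  n5: def={b,j} ue=∅
  n6: def={g,j} ue={j}
  n7: def={d,f} ue={f}

Backward fixpoint:
  live n0: ∅→{b,g,j}
  live n1: {b,g,j}→{g,j}
  live n2: {g,j}→{g,j}
  live n3: {g,j}→{f,g,j}
  live n4: {f,g}→∅
  live n5: {f}→{f,j}
  live n6: {f,j}→{f}
  live n7: {f}→∅

Interference:
  b — {f,g,j}
  d — {f}
  f — {b,d,g,j}
  g — {b,f,j}
  j — {b,f,g}

Registers:
  lower bound: {b,f,g,j} mutually conflict ⇒ χ ≥ 4
  4-colouring: r0={f}  r1={b,d}  r2={g}  r3={j}
  χ = 4

Answer: 4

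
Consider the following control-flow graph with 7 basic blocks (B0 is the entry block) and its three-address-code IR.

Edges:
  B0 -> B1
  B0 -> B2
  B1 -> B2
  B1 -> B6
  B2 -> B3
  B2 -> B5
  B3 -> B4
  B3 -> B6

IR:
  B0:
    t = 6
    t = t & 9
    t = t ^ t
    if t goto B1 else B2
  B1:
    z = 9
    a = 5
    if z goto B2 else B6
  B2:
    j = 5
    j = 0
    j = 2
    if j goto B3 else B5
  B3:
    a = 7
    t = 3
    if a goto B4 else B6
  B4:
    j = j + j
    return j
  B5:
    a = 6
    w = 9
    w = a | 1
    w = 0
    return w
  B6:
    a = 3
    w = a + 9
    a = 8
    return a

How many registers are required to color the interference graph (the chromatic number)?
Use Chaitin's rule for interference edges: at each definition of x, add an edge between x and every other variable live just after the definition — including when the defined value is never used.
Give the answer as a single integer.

Answer: 3

Analysis:
Block summaries:
  B0 def {t} use ∅
  B1 def {a,z} use ∅
  B2 def {j} use ∅
  B3 def {a,t} use ∅
  B4 def {j} use {j}
  B5 def {a,w} use ∅
  B6 def {a,w} use ∅

Backward fixpoint:
  B0 li=∅ lo=∅
  B1 li=∅ lo=∅
  B2 li=∅ lo={j}
  B3 li={j} lo={j}
  B4 li={j} lo=∅
  B5 li=∅ lo=∅
  B6 li=∅ lo=∅

Interfere edges:
  a↔{j,t,w,z}
  j↔{a,t}
  t↔{a,j}
  w↔{a}
  z↔{a}

Chromatic number:
  lower bound: {a,j,t} mutually conflict ⇒ χ ≥ 3
  assign a→R0 j→R1 t→R2 w→R1 z→R1 — no edge inside a register ⇒ χ ≤ 3
  χ = 3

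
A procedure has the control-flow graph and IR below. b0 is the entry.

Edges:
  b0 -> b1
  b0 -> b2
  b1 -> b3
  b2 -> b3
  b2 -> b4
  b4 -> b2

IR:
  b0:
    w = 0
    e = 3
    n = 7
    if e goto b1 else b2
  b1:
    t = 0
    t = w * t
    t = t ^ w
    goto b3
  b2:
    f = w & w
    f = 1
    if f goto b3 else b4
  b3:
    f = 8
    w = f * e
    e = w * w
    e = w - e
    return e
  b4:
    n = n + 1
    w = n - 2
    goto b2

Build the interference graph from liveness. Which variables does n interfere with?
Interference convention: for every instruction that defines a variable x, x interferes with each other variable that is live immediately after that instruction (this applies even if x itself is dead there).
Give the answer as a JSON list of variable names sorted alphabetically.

Answer: ["e", "f", "w"]

Working:
Block summaries:
  b0: def={e,n,w} ue=∅
  b1: def={t} ue={w}
  b2: def={f} ue={w}
  b3: def={e,f,w} ue={e}
  b4: def={n,w} ue={n}

Backward fixpoint:
  b0: in=∅ out={e,n,w}
  b1: in={e,w} out={e}
  b2: in={e,n,w} out={e,n}
  b3: in={e} out=∅
  b4: in={e,n} out={e,n,w}

Conflict graph:
  e↔{f,n,t,w}
  f↔{e,n}
  n↔{e,f,w}
  t↔{e,w}
  w↔{e,n,t}

N(n) = ["e", "f", "w"]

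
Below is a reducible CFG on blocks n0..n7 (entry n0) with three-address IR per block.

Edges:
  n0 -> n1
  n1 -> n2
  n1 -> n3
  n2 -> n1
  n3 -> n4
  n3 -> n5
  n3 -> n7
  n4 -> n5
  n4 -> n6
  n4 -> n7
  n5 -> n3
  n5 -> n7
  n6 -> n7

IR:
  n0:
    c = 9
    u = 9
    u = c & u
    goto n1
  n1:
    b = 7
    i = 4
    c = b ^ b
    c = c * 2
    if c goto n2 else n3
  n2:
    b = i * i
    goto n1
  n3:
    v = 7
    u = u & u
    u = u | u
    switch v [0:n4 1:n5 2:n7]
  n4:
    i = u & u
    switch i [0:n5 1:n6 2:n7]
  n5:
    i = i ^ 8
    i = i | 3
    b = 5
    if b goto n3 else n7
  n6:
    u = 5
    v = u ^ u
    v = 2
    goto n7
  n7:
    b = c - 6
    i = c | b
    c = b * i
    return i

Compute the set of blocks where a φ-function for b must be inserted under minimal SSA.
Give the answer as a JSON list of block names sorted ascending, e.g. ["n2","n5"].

Answer: ["n1", "n3", "n7"]

Working:
idom tree: n1←n0 n2←n1 n3←n1 n4←n3 n5←n3 n6←n4 n7←n3
Dom∩ at merges:
  n1: preds {n0,n2}: {n0} ∩ {n0,n1,n2} = {n0}; idom=n0
  n3: preds {n1,n5}: {n0,n1} ∩ {n0,n1,n3,n5} = {n0,n1}; idom=n1
  n5: preds {n3,n4}: {n0,n1,n3} ∩ {n0,n1,n3,n4} = {n0,n1,n3}; idom=n3
  n7: preds {n3,n4,n5,n6}: {n0,n1,n3} ∩ {n0,n1,n3,n4} ∩ {n0,n1,n3,n5} ∩ {n0,n1,n3,n4,n6} = {n0,n1,n3}; idom=n3

Frontier:
  n1←n0: walk · to n0
  n1←n2: walk n2→n1 to n0
  n3←n1: walk · to n1
  n3←n5: walk n5→n3 to n1
  n5←n3: walk · to n3
  n5←n4: walk n4 to n3
  n7←n3: walk · to n3
  n7←n4: walk n4 to n3
  n7←n5: walk n5 to n3
  n7←n6: walk n6→n4 to n3
  DF(n0)=∅
  DF(n1)={n1}
  DF(n2)={n1}
  DF(n3)={n3}
  DF(n4)={n5,n7}
  DF(n5)={n3,n7}
  DF(n6)={n7}
  DF(n7)=∅

φ for b: defs {n1,n2,n5,n7}
  DF⁺ = {n1,n3,n7}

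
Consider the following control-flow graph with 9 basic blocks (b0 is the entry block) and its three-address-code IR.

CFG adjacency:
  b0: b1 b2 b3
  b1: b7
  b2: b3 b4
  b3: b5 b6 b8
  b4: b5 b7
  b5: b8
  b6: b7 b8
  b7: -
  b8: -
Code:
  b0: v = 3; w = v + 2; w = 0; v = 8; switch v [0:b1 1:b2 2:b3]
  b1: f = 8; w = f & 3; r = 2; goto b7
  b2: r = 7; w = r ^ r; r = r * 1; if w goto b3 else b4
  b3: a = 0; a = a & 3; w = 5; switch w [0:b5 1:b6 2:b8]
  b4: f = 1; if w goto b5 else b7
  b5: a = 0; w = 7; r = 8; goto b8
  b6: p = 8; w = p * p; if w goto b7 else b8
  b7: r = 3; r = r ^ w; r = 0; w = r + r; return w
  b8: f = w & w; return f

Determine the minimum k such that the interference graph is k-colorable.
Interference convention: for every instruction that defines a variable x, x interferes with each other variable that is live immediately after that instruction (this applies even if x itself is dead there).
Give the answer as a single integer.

def/use:
  b0: {v,w} / ∅
  b1: {f,r,w} / ∅
  b2: {r,w} / ∅
  b3: {a,w} / ∅
  b4: {f} / {w}
  b5: {a,r,w} / ∅
  b6: {p,w} / ∅
  b7: {r,w} / {w}
  b8: {f} / {w}

Liveness:
  live b0: ∅→∅
  live b1: ∅→{w}
  live b2: ∅→{w}
  live b3: ∅→{w}
  live b4: {w}→{w}
  live b5: ∅→{w}
  live b6: ∅→{w}
  live b7: {w}→∅
  live b8: {w}→∅

Interference:
  a — ∅
  f — {w}
  p — ∅
  r — {w}
  v — ∅
  w — {f,r}

Registers:
  {f,w} pairwise interfere (2-clique) ⇒ χ ≥ 2
  2-colouring: R0={a,p,v,w}  R1={f,r}
  χ = 2

Answer: 2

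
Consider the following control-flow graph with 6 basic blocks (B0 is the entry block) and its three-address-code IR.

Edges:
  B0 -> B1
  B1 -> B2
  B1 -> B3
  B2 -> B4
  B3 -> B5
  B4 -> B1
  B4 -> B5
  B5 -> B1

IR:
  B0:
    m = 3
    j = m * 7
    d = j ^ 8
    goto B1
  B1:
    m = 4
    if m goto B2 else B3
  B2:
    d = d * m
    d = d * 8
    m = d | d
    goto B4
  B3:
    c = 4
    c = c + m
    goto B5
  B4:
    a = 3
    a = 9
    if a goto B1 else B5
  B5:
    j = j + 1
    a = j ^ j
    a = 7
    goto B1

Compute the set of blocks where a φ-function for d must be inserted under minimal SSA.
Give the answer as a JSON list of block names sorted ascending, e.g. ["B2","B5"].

idom tree: B1←B0 B2←B1 B3←B1 B4←B2 B5←B1
Dom at joins:
  B1: preds {B0,B4,B5}: {B0} ∩ {B0,B1,B2,B4} ∩ {B0,B1,B5} = {B0}; idom=B0
  B5: preds {B3,B4}: {B0,B1,B3} ∩ {B0,B1,B2,B4} = {B0,B1}; idom=B1

Frontier:
  B1←B0: walk · to B0
  B1←B4: walk B4→B2→B1 to B0
  B1←B5: walk B5→B1 to B0
  B5←B3: walk B3 to B1
  B5←B4: walk B4→B2 to B1
  DF(B0)=∅
  DF(B1)={B1}
  DF(B2)={B1,B5}
  DF(B3)={B5}
  DF(B4)={B1,B5}
  DF(B5)={B1}

φ for d: defs {B0,B2}
  DF⁺ = {B1,B5}

Answer: ["B1", "B5"]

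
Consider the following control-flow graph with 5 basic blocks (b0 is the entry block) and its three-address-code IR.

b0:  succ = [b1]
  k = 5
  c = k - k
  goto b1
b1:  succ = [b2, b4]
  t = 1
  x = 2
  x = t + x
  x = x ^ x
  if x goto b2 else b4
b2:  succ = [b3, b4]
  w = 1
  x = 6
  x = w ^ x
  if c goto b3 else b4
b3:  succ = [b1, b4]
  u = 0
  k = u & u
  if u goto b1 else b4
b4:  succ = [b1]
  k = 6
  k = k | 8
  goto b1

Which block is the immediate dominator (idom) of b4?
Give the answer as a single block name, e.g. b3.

idom tree: b1←b0 b2←b1 b3←b2 b4←b1
Join-block Dom:
  b1: preds {b0,b3,b4}: {b0} ∩ {b0,b1,b2,b3} ∩ {b0,b1,b4} = {b0}; idom=b0
  b4: preds {b1,b2,b3}: {b0,b1} ∩ {b0,b1,b2} ∩ {b0,b1,b2,b3} = {b0,b1}; idom=b1

idom(b4) = b1

Answer: b1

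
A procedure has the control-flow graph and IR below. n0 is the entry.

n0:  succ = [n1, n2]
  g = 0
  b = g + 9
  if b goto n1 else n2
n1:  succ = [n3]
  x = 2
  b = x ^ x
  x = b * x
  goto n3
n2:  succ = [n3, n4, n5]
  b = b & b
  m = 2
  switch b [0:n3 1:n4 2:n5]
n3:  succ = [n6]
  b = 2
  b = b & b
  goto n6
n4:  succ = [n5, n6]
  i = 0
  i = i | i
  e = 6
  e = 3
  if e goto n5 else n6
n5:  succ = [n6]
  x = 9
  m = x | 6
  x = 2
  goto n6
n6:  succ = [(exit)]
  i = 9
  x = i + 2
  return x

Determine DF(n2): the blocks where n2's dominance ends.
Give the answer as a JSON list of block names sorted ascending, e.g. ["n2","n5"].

Answer: ["n3", "n6"]

Derivation:
idom tree: n1←n0 n2←n0 n3←n0 n4←n2 n5←n2 n6←n0
Dom at joins:
  n3: preds {n1,n2}: {n0,n1} ∩ {n0,n2} = {n0}; idom=n0
  n5: preds {n2,n4}: {n0,n2} ∩ {n0,n2,n4} = {n0,n2}; idom=n2
  n6: preds {n3,n4,n5}: {n0,n3} ∩ {n0,n2,n4} ∩ {n0,n2,n5} = {n0}; idom=n0

DF derivation:
  join n3 pred n1: n1 stop@n0
  join n3 pred n2: n2 stop@n0
  join n5 pred n2: · stop@n2
  join n5 pred n4: n4 stop@n2
  join n6 pred n3: n3 stop@n0
  join n6 pred n4: n4→n2 stop@n0
  join n6 pred n5: n5→n2 stop@n0
  DF(n0)=∅
  DF(n1)={n3}
  DF(n2)={n3,n6}
  DF(n3)={n6}
  DF(n4)={n5,n6}
  DF(n5)={n6}
  DF(n6)=∅

DF(n2) = ["n3", "n6"]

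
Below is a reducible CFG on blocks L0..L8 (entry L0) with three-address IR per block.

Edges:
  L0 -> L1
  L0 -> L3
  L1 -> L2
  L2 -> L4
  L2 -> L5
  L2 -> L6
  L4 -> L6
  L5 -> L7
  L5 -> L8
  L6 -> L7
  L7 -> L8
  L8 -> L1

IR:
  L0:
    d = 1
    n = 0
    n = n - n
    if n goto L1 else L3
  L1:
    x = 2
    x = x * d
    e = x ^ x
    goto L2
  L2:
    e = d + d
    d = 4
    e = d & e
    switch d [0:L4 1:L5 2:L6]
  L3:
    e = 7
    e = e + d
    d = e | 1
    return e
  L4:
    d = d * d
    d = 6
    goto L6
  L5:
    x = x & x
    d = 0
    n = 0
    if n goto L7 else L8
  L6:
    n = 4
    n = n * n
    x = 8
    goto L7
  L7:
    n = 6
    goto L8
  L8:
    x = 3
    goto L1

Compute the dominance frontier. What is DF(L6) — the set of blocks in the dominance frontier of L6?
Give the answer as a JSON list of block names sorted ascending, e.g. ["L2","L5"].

idom tree: L1←L0 L2←L1 L3←L0 L4←L2 L5←L2 L6←L2 L7←L2 L8←L2
Dom∩ at merges:
  L1: preds {L0,L8}: {L0} ∩ {L0,L1,L2,L8} = {L0}; idom=L0
  L6: preds {L2,L4}: {L0,L1,L2} ∩ {L0,L1,L2,L4} = {L0,L1,L2}; idom=L2
  L7: preds {L5,L6}: {L0,L1,L2,L5} ∩ {L0,L1,L2,L6} = {L0,L1,L2}; idom=L2
  L8: preds {L5,L7}: {L0,L1,L2,L5} ∩ {L0,L1,L2,L7} = {L0,L1,L2}; idom=L2

DF derivation:
  join L1 pred L0: · stop@L0
  join L1 pred L8: L8→L2→L1 stop@L0
  join L6 pred L2: · stop@L2
  join L6 pred L4: L4 stop@L2
  join L7 pred L5: L5 stop@L2
  join L7 pred L6: L6 stop@L2
  join L8 pred L5: L5 stop@L2
  join L8 pred L7: L7 stop@L2
  L0 → ∅
  L1 → {L1}
  L2 → {L1}
  L3 → ∅
  L4 → {L6}
  L5 → {L7,L8}
  L6 → {L7}
  L7 → {L8}
  L8 → {L1}

DF(L6) = ["L7"]

Answer: ["L7"]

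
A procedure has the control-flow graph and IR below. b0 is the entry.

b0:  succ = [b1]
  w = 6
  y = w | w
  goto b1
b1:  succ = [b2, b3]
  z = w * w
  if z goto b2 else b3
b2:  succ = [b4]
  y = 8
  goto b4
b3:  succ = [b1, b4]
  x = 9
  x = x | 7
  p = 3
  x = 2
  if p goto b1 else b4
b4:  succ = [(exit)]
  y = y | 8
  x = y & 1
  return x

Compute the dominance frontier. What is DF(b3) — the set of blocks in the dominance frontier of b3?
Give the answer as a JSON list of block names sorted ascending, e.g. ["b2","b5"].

Answer: ["b1", "b4"]

Derivation:
idom tree: b1←b0 b2←b1 b3←b1 b4←b1
Dom at joins:
  b1: preds {b0,b3}: {b0} ∩ {b0,b1,b3} = {b0}; idom=b0
  b4: preds {b2,b3}: {b0,b1,b2} ∩ {b0,b1,b3} = {b0,b1}; idom=b1

DF walk-up:
  join b1 pred b0: · stop@b0
  join b1 pred b3: b3→b1 stop@b0
  join b4 pred b2: b2 stop@b1
  join b4 pred b3: b3 stop@b1
  b0: DF=∅
  b1: DF={b1}
  b2: DF={b4}
  b3: DF={b1,b4}
  b4: DF=∅

DF(b3) = ["b1", "b4"]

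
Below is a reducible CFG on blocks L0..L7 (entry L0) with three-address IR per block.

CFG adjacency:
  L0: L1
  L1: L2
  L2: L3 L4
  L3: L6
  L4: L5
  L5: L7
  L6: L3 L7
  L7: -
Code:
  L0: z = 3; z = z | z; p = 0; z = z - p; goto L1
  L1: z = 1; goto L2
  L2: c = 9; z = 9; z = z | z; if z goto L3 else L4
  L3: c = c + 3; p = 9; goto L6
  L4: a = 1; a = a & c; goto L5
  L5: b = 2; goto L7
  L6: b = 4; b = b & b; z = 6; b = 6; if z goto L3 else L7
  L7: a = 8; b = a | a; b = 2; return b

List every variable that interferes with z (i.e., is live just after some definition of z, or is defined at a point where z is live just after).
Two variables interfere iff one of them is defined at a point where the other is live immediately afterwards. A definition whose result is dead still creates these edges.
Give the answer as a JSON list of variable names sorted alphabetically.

Answer: ["b", "c", "p"]

Derivation:
def/use:
  L0 def {p,z} use ∅
  L1 def {z} use ∅
  L2 def {c,z} use ∅
  L3 def {c,p} use {c}
  L4 def {a} use {c}
  L5 def {b} use ∅
  L6 def {b,z} use ∅
  L7 def {a,b} use ∅

Live sets:
  L0: in=∅ out=∅
  L1: in=∅ out=∅
  L2: in=∅ out={c}
  L3: in={c} out={c}
  L4: in={c} out=∅
  L5: in=∅ out=∅
  L6: in={c} out={c}
  L7: in=∅ out=∅

Interfere edges:
  a — {c}
  b — {c,z}
  c — {a,b,p,z}
  p — {c,z}
  z — {b,c,p}

N(z) = ["b", "c", "p"]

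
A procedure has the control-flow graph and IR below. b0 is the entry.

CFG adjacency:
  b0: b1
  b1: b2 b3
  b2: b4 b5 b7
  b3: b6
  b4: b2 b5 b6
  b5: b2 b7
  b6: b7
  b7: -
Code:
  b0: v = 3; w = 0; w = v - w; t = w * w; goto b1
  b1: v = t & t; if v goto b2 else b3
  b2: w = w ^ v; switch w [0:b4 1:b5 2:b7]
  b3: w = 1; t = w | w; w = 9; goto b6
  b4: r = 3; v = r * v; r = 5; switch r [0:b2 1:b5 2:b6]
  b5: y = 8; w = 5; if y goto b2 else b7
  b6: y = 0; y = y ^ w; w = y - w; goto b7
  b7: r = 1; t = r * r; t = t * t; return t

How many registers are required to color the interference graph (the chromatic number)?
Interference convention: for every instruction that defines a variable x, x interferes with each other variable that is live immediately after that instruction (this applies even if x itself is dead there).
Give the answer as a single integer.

Answer: 3

Derivation:
def/use:
  b0: def={t,v,w} ue=∅
  b1: def={v} ue={t}
  b2: def={w} ue={v,w}
  b3: def={t,w} ue=∅
  b4: def={r,v} ue={v}
  b5: def={w,y} ue=∅
  b6: def={w,y} ue={w}
  b7: def={r,t} ue=∅

Liveness:
  b0 li=∅ lo={t,w}
  b1 li={t,w} lo={v,w}
  b2 li={v,w} lo={v,w}
  b3 li=∅ lo={w}
  b4 li={v,w} lo={v,w}
  b5 li={v} lo={v,w}
  b6 li={w} lo=∅
  b7 li=∅ lo=∅

Interfere edges:
  r↔{v,w}
  t↔{w}
  v↔{r,w,y}
  w↔{r,t,v,y}
  y↔{v,w}

Chromatic number:
  {r,v,w} pairwise interfere (3-clique) ⇒ χ ≥ 3
  assign r→R2 t→R1 v→R1 w→R0 y→R2 — no edge inside a register ⇒ χ ≤ 3
  χ = 3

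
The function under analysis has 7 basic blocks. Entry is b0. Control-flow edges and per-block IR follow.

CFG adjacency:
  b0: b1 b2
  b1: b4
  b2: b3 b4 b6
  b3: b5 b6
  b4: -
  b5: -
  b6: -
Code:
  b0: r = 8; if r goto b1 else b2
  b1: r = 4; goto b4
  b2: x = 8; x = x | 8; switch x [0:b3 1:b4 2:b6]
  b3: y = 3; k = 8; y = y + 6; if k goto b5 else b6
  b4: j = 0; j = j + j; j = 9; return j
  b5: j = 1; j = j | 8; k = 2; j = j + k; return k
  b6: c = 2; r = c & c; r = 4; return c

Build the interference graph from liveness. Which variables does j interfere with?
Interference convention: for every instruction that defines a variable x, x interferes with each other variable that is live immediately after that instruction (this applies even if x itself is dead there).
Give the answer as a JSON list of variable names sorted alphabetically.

def/use:
  b0 def {r} use ∅
  b1 def {r} use ∅
  b2 def {x} use ∅
  b3 def {k,y} use ∅
  b4 def {j} use ∅
  b5 def {j,k} use ∅
  b6 def {c,r} use ∅

Backward fixpoint:
  b0 li=∅ lo=∅
  b1 li=∅ lo=∅
  b2 li=∅ lo=∅
  b3 li=∅ lo=∅
  b4 li=∅ lo=∅
  b5 li=∅ lo=∅
  b6 li=∅ lo=∅

Interference:
  c: {r}
  j: {k}
  k: {j,y}
  r: {c}
  x: ∅
  y: {k}

N(j) = ["k"]

Answer: ["k"]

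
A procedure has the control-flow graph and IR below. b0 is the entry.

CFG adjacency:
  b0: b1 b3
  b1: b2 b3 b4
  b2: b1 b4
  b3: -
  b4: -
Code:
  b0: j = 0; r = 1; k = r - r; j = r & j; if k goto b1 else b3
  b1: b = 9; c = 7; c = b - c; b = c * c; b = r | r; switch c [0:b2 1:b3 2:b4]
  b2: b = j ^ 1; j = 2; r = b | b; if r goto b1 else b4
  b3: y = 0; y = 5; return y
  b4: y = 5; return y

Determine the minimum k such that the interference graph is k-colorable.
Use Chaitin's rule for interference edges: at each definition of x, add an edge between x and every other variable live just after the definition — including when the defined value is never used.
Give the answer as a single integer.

Answer: 4

Derivation:
Per-block:
  b0: {j,k,r} / ∅
  b1: {b,c} / {r}
  b2: {b,j,r} / {j}
  b3: {y} / ∅
  b4: {y} / ∅

Live sets:
  live b0: ∅→{j,r}
  live b1: {j,r}→{j}
  live b2: {j}→{j,r}
  live b3: ∅→∅
  live b4: ∅→∅

Conflict graph:
  b↔{c,j,r}
  c↔{b,j,r}
  j↔{b,c,k,r}
  k↔{j,r}
  r↔{b,c,j,k}
  y↔∅

Registers:
  {b,c,j,r} pairwise interfere (4-clique) ⇒ χ ≥ 4
  4-colouring: R0={j,y}  R1={r}  R2={b,k}  R3={c}
  χ = 4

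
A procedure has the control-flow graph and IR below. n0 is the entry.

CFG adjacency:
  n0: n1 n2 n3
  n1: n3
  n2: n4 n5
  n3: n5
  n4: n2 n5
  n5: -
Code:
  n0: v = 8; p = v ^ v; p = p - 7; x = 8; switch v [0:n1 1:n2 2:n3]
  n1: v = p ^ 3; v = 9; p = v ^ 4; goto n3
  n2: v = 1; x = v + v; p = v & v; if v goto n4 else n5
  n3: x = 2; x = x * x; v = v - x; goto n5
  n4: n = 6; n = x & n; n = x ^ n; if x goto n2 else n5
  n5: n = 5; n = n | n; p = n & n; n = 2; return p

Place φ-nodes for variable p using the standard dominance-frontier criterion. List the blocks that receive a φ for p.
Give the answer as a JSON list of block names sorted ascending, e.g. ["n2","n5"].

Answer: ["n2", "n3", "n5"]

Derivation:
idom tree: n1←n0 n2←n0 n3←n0 n4←n2 n5←n0
Join-block Dom:
  n2: preds {n0,n4}: {n0} ∩ {n0,n2,n4} = {n0}; idom=n0
  n3: preds {n0,n1}: {n0} ∩ {n0,n1} = {n0}; idom=n0
  n5: preds {n2,n3,n4}: {n0,n2} ∩ {n0,n3} ∩ {n0,n2,n4} = {n0}; idom=n0

DF walk-up:
  n2←n0: walk · to n0
  n2←n4: walk n4→n2 to n0
  n3←n0: walk · to n0
  n3←n1: walk n1 to n0
  n5←n2: walk n2 to n0
  n5←n3: walk n3 to n0
  n5←n4: walk n4→n2 to n0
  n0: DF=∅
  n1: DF={n3}
  n2: DF={n2,n5}
  n3: DF={n5}
  n4: DF={n2,n5}
  n5: DF=∅

φ for p: defs {n0,n1,n2,n5}
  DF⁺ = {n2,n3,n5}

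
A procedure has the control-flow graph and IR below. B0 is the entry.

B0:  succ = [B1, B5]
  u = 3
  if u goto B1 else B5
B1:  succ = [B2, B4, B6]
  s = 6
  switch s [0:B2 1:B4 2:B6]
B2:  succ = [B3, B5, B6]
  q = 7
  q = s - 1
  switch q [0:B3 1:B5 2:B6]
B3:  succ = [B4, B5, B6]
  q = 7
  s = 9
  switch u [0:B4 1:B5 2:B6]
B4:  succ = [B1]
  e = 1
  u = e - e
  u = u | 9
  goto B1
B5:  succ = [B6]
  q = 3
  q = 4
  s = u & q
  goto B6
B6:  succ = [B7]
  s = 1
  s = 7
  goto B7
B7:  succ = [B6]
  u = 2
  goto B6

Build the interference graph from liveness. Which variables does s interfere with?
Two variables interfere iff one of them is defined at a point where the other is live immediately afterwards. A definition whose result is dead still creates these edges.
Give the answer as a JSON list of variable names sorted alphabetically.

Answer: ["q", "u"]

Analysis:
def/use:
  B0 def {u} use ∅
  B1 def {s} use ∅
  B2 def {q} use {s}
  B3 def {q,s} use {u}
  B4 def {e,u} use ∅
  B5 def {q,s} use {u}
  B6 def {s} use ∅
  B7 def {u} use ∅

Liveness:
  B0: in=∅ out={u}
  B1: in={u} out={s,u}
  B2: in={s,u} out={u}
  B3: in={u} out={u}
  B4: in=∅ out={u}
  B5: in={u} out=∅
  B6: in=∅ out=∅
  B7: in=∅ out=∅

Conflict graph:
  e↔∅
  q↔{s,u}
  s↔{q,u}
  u↔{q,s}

N(s) = ["q", "u"]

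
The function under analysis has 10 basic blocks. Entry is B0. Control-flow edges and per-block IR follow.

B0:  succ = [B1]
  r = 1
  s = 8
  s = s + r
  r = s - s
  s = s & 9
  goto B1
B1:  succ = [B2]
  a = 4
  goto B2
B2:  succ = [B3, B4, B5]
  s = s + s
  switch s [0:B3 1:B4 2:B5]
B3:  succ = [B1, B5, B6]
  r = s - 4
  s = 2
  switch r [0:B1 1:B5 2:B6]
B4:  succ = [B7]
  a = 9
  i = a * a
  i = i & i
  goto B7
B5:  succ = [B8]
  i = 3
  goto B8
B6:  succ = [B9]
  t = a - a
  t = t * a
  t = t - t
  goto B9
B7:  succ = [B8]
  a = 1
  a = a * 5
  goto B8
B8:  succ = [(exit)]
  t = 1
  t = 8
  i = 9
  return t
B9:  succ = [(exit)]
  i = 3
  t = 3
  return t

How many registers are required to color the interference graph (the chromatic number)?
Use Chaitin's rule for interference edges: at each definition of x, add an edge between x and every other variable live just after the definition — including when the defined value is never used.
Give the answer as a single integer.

Answer: 3

Working:
Block summaries:
  B0 def {r,s} use ∅
  B1 def {a} use ∅
  B2 def {s} use {s}
  B3 def {r,s} use {s}
  B4 def {a,i} use ∅
  B5 def {i} use ∅
  B6 def {t} use {a}
  B7 def {a} use ∅
  B8 def {i,t} use ∅
  B9 def {i,t} use ∅

Live sets:
  live B0: ∅→{s}
  live B1: {s}→{a,s}
  live B2: {a,s}→{a,s}
  live B3: {a,s}→{a,s}
  live B4: ∅→∅
  live B5: ∅→∅
  live B6: {a}→∅
  live B7: ∅→∅
  live B8: ∅→∅
  live B9: ∅→∅

Interference:
  a↔{r,s,t}
  i↔{t}
  r↔{a,s}
  s↔{a,r}
  t↔{a,i}

Chromatic number:
  {a,r,s} pairwise interfere (3-clique) ⇒ χ ≥ 3
  3-colouring: c0={a,i}  c1={r,t}  c2={s}
  χ = 3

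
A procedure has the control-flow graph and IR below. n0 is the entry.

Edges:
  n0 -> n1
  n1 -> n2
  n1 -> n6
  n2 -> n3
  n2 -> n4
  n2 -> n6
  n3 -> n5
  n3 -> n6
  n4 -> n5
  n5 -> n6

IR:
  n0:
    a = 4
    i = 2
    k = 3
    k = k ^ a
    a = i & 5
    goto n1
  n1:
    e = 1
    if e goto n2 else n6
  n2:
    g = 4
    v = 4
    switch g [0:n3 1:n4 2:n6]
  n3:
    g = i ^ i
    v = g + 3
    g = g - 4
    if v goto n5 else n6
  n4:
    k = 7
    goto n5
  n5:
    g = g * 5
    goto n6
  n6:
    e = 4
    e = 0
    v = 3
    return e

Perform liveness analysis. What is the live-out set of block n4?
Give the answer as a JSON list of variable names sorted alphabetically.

Per-block:
  n0: {a,i,k} / ∅
  n1: {e} / ∅
  n2: {g,v} / ∅
  n3: {g,v} / {i}
  n4: {k} / ∅
  n5: {g} / {g}
  n6: {e,v} / ∅

Backward fixpoint:
  live n0: ∅→{i}
  live n1: {i}→{i}
  live n2: {i}→{g,i}
  live n3: {i}→{g}
  live n4: {g}→{g}
  live n5: {g}→∅
  live n6: ∅→∅

live-out(n4) = ["g"]

Answer: ["g"]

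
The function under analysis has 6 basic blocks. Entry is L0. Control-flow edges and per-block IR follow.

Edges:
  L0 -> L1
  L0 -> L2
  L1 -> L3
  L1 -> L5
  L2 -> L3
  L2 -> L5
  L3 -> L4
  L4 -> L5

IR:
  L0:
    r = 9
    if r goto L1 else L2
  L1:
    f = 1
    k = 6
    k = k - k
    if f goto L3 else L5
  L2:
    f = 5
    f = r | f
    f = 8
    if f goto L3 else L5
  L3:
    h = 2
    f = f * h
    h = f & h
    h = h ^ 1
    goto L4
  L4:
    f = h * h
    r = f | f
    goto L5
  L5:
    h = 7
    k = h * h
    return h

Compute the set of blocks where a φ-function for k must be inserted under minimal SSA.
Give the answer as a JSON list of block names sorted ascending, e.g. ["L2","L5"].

Answer: ["L3", "L5"]

Working:
idom tree: L1←L0 L2←L0 L3←L0 L4←L3 L5←L0
Join-block Dom:
  L3: preds {L1,L2}: {L0,L1} ∩ {L0,L2} = {L0}; idom=L0
  L5: preds {L1,L2,L4}: {L0,L1} ∩ {L0,L2} ∩ {L0,L3,L4} = {L0}; idom=L0

DF derivation:
  L3←L1: walk L1 to L0
  L3←L2: walk L2 to L0
  L5←L1: walk L1 to L0
  L5←L2: walk L2 to L0
  L5←L4: walk L4→L3 to L0
  L0 → ∅
  L1 → {L3,L5}
  L2 → {L3,L5}
  L3 → {L5}
  L4 → {L5}
  L5 → ∅

φ for k: defs {L1,L5}
  DF⁺ = {L3,L5}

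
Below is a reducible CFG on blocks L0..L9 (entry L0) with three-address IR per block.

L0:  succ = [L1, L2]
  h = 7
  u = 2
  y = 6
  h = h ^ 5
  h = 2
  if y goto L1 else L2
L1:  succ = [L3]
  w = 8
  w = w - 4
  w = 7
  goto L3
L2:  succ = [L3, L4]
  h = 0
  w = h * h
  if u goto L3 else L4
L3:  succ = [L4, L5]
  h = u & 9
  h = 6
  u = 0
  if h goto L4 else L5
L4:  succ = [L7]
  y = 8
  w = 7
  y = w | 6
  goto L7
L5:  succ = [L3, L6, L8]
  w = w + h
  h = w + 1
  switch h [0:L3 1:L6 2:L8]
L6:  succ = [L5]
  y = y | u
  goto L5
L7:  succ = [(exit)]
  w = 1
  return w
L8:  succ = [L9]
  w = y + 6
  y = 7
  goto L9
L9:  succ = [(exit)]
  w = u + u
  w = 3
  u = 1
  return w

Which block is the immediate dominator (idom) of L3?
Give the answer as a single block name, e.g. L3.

idom tree: L1←L0 L2←L0 L3←L0 L4←L0 L5←L3 L6←L5 L7←L4 L8←L5 L9←L8
Join-block Dom:
  L3: preds {L1,L2,L5}: {L0,L1} ∩ {L0,L2} ∩ {L0,L3,L5} = {L0}; idom=L0
  L4: preds {L2,L3}: {L0,L2} ∩ {L0,L3} = {L0}; idom=L0
  L5: preds {L3,L6}: {L0,L3} ∩ {L0,L3,L5,L6} = {L0,L3}; idom=L3

idom(L3) = L0

Answer: L0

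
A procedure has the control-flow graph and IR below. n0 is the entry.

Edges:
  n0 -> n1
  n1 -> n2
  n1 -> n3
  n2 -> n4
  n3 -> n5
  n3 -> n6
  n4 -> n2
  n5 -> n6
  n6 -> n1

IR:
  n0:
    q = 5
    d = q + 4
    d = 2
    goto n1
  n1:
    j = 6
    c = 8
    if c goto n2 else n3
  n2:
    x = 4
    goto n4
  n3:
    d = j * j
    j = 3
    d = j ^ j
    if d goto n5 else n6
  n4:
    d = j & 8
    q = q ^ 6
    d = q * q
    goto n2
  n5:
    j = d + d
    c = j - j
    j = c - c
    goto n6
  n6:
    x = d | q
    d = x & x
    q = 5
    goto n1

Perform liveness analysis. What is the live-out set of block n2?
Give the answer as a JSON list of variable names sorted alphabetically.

Block summaries:
  n0: def={d,q} ue=∅
  n1: def={c,j} ue=∅
  n2: def={x} ue=∅
  n3: def={d,j} ue={j}
  n4: def={d,q} ue={j,q}
  n5: def={c,j} ue={d}
  n6: def={d,q,x} ue={d,q}

Liveness:
  live n0: ∅→{q}
  live n1: {q}→{j,q}
  live n2: {j,q}→{j,q}
  live n3: {j,q}→{d,q}
  live n4: {j,q}→{j,q}
  live n5: {d,q}→{d,q}
  live n6: {d,q}→{q}

live-out(n2) = ["j", "q"]

Answer: ["j", "q"]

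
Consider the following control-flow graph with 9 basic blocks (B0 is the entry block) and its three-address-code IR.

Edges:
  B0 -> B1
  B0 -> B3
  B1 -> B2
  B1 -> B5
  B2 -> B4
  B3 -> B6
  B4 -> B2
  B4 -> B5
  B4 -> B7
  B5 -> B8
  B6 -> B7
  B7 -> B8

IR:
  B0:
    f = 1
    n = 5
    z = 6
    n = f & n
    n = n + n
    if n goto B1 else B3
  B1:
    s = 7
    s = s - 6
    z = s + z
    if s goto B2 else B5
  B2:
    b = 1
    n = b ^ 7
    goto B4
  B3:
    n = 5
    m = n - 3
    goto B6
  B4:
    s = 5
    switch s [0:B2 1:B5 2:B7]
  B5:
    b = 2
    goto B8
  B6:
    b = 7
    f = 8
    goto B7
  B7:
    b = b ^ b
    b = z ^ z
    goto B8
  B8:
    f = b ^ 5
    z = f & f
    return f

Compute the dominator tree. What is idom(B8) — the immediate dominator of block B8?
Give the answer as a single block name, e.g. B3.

Answer: B0

Working:
idom tree: B1←B0 B2←B1 B3←B0 B4←B2 B5←B1 B6←B3 B7←B0 B8←B0
Dom at joins:
  B2: preds {B1,B4}: {B0,B1} ∩ {B0,B1,B2,B4} = {B0,B1}; idom=B1
  B5: preds {B1,B4}: {B0,B1} ∩ {B0,B1,B2,B4} = {B0,B1}; idom=B1
  B7: preds {B4,B6}: {B0,B1,B2,B4} ∩ {B0,B3,B6} = {B0}; idom=B0
  B8: preds {B5,B7}: {B0,B1,B5} ∩ {B0,B7} = {B0}; idom=B0

idom(B8) = B0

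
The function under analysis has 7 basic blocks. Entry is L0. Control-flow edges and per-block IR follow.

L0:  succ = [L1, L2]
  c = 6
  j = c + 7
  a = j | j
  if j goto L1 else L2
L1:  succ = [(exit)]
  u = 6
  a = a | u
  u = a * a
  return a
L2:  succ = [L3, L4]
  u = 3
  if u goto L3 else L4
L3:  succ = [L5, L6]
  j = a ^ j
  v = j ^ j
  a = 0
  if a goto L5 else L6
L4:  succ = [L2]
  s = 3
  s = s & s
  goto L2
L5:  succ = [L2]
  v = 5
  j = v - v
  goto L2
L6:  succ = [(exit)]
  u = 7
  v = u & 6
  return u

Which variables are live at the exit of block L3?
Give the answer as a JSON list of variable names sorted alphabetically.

def/use:
  L0 def {a,c,j} use ∅
  L1 def {a,u} use {a}
  L2 def {u} use ∅
  L3 def {a,j,v} use {a,j}
  L4 def {s} use ∅
  L5 def {j,v} use ∅
  L6 def {u,v} use ∅

Live sets:
  live L0: ∅→{a,j}
  live L1: {a}→∅
  live L2: {a,j}→{a,j}
  live L3: {a,j}→{a}
  live L4: {a,j}→{a,j}
  live L5: {a}→{a,j}
  live L6: ∅→∅

live-out(L3) = ["a"]

Answer: ["a"]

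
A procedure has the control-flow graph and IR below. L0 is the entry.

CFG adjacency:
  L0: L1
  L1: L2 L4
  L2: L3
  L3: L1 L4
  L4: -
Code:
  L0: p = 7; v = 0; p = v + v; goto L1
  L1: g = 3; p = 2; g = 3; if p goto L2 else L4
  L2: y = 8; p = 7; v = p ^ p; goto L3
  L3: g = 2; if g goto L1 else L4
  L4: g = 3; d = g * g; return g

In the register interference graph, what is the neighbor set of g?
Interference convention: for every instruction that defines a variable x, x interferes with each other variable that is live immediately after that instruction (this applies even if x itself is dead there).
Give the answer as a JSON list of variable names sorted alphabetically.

Per-block:
  L0: def={p,v} ue=∅
  L1: def={g,p} ue=∅
  L2: def={p,v,y} ue=∅
  L3: def={g} ue=∅
  L4: def={d,g} ue=∅

Backward fixpoint:
  L0: in=∅ out=∅
  L1: in=∅ out=∅
  L2: in=∅ out=∅
  L3: in=∅ out=∅
  L4: in=∅ out=∅

Interfere edges:
  d↔{g}
  g↔{d,p}
  p↔{g}
  v↔∅
  y↔∅

N(g) = ["d", "p"]

Answer: ["d", "p"]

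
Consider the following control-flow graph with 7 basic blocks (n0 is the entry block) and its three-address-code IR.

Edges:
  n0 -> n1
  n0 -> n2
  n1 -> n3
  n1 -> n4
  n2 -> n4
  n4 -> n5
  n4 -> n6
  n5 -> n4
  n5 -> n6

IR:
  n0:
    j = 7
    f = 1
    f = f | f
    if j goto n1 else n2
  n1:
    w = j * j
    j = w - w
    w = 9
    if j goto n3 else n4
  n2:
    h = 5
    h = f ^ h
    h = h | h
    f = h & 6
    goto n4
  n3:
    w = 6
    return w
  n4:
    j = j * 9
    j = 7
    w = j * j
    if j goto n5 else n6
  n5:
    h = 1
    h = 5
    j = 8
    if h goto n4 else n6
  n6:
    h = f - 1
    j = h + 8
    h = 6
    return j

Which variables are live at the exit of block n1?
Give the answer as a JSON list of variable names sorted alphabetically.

Per-block:
  n0: {f,j} / ∅
  n1: {j,w} / {j}
  n2: {f,h} / {f}
  n3: {w} / ∅
  n4: {j,w} / {j}
  n5: {h,j} / ∅
  n6: {h,j} / {f}

Live sets:
  live n0: ∅→{f,j}
  live n1: {f,j}→{f,j}
  live n2: {f,j}→{f,j}
  live n3: ∅→∅
  live n4: {f,j}→{f}
  live n5: {f}→{f,j}
  live n6: {f}→∅

live-out(n1) = ["f", "j"]

Answer: ["f", "j"]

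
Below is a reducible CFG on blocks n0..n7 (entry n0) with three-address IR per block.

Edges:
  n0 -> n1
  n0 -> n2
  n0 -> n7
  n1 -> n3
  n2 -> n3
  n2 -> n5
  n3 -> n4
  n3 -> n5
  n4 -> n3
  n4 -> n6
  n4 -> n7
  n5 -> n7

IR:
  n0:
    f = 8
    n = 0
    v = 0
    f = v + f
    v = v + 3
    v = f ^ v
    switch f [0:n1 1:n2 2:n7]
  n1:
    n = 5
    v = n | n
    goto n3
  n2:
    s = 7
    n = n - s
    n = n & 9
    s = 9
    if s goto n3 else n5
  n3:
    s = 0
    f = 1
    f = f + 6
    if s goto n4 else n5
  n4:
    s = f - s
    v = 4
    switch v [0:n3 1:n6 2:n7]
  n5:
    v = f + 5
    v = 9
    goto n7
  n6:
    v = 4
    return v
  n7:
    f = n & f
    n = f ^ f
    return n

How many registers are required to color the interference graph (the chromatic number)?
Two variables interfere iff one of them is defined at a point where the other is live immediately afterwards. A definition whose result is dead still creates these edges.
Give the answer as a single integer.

def/use:
  n0: {f,n,v} / ∅
  n1: {n,v} / ∅
  n2: {n,s} / {n}
  n3: {f,s} / ∅
  n4: {s,v} / {f,s}
  n5: {v} / {f}
  n6: {v} / ∅
  n7: {f,n} / {f,n}

Liveness:
  live n0: ∅→{f,n}
  live n1: ∅→{n}
  live n2: {f,n}→{f,n}
  live n3: {n}→{f,n,s}
  live n4: {f,n,s}→{f,n}
  live n5: {f,n}→{f,n}
  live n6: ∅→∅
  live n7: {f,n}→∅

Interference:
  f: {n,s,v}
  n: {f,s,v}
  s: {f,n}
  v: {f,n}

Registers:
  lower bound: {f,n,s} mutually conflict ⇒ χ ≥ 3
  3-colouring: R0={f}  R1={n}  R2={s,v}
  χ = 3

Answer: 3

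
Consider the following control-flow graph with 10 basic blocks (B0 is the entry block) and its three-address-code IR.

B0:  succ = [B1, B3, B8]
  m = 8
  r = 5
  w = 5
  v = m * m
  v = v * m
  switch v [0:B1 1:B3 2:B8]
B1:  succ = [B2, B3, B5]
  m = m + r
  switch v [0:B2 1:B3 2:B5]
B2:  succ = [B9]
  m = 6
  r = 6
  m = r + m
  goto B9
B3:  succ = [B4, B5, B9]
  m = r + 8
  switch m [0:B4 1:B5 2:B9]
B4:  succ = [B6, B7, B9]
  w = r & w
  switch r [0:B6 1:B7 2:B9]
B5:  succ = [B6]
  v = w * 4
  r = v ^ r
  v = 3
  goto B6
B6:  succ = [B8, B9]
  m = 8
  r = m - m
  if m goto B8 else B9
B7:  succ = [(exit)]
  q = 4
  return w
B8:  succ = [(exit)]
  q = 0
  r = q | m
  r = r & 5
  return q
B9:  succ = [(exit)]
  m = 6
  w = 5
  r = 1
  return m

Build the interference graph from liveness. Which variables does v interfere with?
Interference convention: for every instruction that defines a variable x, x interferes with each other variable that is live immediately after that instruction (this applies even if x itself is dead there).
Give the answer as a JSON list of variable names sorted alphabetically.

def/use:
  B0: def={m,r,v,w} ue=∅
  B1: def={m} ue={m,r,v}
  B2: def={m,r} ue=∅
  B3: def={m} ue={r}
  B4: def={w} ue={r,w}
  B5: def={r,v} ue={r,w}
  B6: def={m,r} ue=∅
  B7: def={q} ue={w}
  B8: def={q,r} ue={m}
  B9: def={m,r,w} ue=∅

Live sets:
  B0 li=∅ lo={m,r,v,w}
  B1 li={m,r,v,w} lo={r,w}
  B2 li=∅ lo=∅
  B3 li={r,w} lo={r,w}
  B4 li={r,w} lo={w}
  B5 li={r,w} lo=∅
  B6 li=∅ lo={m}
  B7 li={w} lo=∅
  B8 li={m} lo=∅
  B9 li=∅ lo=∅

Interference:
  m↔{q,r,v,w}
  q↔{m,r,w}
  r↔{m,q,v,w}
  v↔{m,r,w}
  w↔{m,q,r,v}

N(v) = ["m", "r", "w"]

Answer: ["m", "r", "w"]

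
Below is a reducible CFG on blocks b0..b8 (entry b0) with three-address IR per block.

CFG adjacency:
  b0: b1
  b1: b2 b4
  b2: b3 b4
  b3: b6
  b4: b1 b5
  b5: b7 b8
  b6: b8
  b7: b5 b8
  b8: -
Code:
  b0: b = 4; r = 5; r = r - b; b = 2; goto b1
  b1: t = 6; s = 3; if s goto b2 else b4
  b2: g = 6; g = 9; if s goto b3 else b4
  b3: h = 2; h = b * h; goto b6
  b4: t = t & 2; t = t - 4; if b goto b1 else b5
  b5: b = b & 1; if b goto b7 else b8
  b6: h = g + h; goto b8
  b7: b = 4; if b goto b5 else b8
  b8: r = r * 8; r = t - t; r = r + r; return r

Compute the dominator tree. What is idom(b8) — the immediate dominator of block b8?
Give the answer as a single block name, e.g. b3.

Answer: b1

Analysis:
idom tree: b1←b0 b2←b1 b3←b2 b4←b1 b5←b4 b6←b3 b7←b5 b8←b1
Dom at joins:
  b1: preds {b0,b4}: {b0} ∩ {b0,b1,b4} = {b0}; idom=b0
  b4: preds {b1,b2}: {b0,b1} ∩ {b0,b1,b2} = {b0,b1}; idom=b1
  b5: preds {b4,b7}: {b0,b1,b4} ∩ {b0,b1,b4,b5,b7} = {b0,b1,b4}; idom=b4
  b8: preds {b5,b6,b7}: {b0,b1,b4,b5} ∩ {b0,b1,b2,b3,b6} ∩ {b0,b1,b4,b5,b7} = {b0,b1}; idom=b1

idom(b8) = b1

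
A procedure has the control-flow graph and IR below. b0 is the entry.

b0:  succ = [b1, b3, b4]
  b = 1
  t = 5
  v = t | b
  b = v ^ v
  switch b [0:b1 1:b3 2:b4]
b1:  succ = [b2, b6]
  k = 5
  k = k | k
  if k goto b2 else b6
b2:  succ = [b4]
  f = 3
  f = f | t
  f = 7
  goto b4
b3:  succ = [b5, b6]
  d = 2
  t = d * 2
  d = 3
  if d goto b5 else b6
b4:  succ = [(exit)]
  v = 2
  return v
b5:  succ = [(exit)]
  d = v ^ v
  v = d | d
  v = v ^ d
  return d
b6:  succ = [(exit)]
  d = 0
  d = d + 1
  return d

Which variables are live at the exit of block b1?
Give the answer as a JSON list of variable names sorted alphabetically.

Answer: ["t"]

Analysis:
Per-block:
  b0 def {b,t,v} use ∅
  b1 def {k} use ∅
  b2 def {f} use {t}
  b3 def {d,t} use ∅
  b4 def {v} use ∅
  b5 def {d,v} use {v}
  b6 def {d} use ∅

Liveness:
  live b0: ∅→{t,v}
  live b1: {t}→{t}
  live b2: {t}→∅
  live b3: {v}→{v}
  live b4: ∅→∅
  live b5: {v}→∅
  live b6: ∅→∅

live-out(b1) = ["t"]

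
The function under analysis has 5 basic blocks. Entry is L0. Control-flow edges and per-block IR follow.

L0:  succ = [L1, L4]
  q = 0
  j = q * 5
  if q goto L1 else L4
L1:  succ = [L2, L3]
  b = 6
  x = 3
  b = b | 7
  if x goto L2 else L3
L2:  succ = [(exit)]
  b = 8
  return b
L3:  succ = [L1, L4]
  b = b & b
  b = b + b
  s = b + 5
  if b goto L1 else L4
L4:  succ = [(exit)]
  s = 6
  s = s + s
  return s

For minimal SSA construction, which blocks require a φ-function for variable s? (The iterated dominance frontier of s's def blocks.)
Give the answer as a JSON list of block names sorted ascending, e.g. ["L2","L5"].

Answer: ["L1", "L4"]

Analysis:
idom tree: L1←L0 L2←L1 L3←L1 L4←L0
Dom at joins:
  L1: preds {L0,L3}: {L0} ∩ {L0,L1,L3} = {L0}; idom=L0
  L4: preds {L0,L3}: {L0} ∩ {L0,L1,L3} = {L0}; idom=L0

DF derivation:
  join L1 pred L0: · stop@L0
  join L1 pred L3: L3→L1 stop@L0
  join L4 pred L0: · stop@L0
  join L4 pred L3: L3→L1 stop@L0
  L0: DF=∅
  L1: DF={L1,L4}
  L2: DF=∅
  L3: DF={L1,L4}
  L4: DF=∅

φ for s: defs {L3,L4}
  DF⁺ = {L1,L4}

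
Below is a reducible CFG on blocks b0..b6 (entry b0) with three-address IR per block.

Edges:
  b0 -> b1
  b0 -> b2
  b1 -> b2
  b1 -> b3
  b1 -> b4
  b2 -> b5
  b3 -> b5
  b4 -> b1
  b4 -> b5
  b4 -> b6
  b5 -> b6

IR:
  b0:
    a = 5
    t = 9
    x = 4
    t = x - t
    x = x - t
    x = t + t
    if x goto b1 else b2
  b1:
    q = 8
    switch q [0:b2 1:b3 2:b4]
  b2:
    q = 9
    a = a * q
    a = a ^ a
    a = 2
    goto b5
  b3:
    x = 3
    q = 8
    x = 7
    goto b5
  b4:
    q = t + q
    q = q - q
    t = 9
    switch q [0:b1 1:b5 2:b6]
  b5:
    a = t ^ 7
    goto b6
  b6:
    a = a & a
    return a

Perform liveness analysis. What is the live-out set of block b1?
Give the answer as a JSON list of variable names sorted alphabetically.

Answer: ["a", "q", "t"]

Working:
def/use:
  b0: {a,t,x} / ∅
  b1: {q} / ∅
  b2: {a,q} / {a}
  b3: {q,x} / ∅
  b4: {q,t} / {q,t}
  b5: {a} / {t}
  b6: {a} / {a}

Liveness:
  b0: in=∅ out={a,t}
  b1: in={a,t} out={a,q,t}
  b2: in={a,t} out={t}
  b3: in={t} out={t}
  b4: in={a,q,t} out={a,t}
  b5: in={t} out={a}
  b6: in={a} out=∅

live-out(b1) = ["a", "q", "t"]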